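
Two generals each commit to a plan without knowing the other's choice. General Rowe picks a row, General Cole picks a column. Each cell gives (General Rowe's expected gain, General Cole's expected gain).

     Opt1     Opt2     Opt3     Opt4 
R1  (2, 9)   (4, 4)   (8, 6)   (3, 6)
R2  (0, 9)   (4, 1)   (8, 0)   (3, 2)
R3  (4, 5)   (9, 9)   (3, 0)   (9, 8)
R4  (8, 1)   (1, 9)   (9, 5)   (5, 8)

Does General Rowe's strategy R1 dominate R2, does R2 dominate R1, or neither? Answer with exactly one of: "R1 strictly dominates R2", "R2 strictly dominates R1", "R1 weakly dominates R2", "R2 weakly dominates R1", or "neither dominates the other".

R1's payoffs vs R2's, by General Cole's action — Opt1: 2>0, Opt2: 4=4, Opt3: 8=8, Opt4: 3=3.
R1 is at least as good everywhere and strictly better somewhere (tied only at Opt2, Opt3, Opt4), so R1 weakly but not strictly dominates R2.

R1 weakly dominates R2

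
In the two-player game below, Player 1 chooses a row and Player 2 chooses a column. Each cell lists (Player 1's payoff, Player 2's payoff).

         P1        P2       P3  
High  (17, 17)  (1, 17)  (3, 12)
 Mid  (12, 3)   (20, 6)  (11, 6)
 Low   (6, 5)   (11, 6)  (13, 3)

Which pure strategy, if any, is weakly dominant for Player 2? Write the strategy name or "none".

P2 vs P1: High: 17=17, Mid: 6>3, Low: 6>5.
P2 vs P3: High: 17>12, Mid: 6=6, Low: 6>3.
P2 is at least as good as every other strategy against every opponent action, so it is weakly dominant.

P2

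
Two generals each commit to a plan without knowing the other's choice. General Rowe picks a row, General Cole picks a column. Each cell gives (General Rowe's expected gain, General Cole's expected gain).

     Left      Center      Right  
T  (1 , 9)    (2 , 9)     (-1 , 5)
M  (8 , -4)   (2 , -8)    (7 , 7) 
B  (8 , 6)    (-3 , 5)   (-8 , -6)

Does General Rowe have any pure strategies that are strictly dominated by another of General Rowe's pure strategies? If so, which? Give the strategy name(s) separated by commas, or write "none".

none

T: no other strategy beats it everywhere (M at Center (2=2); B at Center (2>-3)).
Nothing dominates M: T at Left (8>1); B at Left (8=8).
Nothing dominates B: T at Left (8>1); M at Left (8=8).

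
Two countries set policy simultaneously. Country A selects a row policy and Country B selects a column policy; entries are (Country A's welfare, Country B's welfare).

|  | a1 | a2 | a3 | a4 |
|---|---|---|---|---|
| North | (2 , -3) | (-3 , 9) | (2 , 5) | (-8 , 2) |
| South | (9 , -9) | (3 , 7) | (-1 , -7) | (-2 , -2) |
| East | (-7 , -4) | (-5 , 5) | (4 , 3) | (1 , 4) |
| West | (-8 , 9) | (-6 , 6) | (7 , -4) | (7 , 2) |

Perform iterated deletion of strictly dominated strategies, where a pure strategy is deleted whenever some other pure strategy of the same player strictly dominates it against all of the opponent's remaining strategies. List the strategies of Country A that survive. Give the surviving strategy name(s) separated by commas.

For Country B, a2 strictly dominates a3 on the remaining rows (North: 9>5, South: 7>-7, East: 5>3, West: 6>-4); eliminate a3.
For Country A, South strictly dominates North on the remaining columns (a1: 9>2, a2: 3>-3, a4: -2>-8); eliminate North.
For Country B, a2 strictly dominates a4 on the remaining rows (South: 7>-2, East: 5>4, West: 6>2); eliminate a4.
Country A's strategy East is strictly dominated by South (a1: 9>-7, a2: 3>-5) and is removed.
Country A's strategy West is strictly dominated by South (a1: 9>-8, a2: 3>-6) and is removed.
For Country B, a2 strictly dominates a1 on the remaining rows (South: 7>-9); eliminate a1.
Among the remaining strategies, none is strictly dominated by another pure strategy of the same player, so the elimination stops.
Surviving strategies — Country A: {South}; Country B: {a2}.

South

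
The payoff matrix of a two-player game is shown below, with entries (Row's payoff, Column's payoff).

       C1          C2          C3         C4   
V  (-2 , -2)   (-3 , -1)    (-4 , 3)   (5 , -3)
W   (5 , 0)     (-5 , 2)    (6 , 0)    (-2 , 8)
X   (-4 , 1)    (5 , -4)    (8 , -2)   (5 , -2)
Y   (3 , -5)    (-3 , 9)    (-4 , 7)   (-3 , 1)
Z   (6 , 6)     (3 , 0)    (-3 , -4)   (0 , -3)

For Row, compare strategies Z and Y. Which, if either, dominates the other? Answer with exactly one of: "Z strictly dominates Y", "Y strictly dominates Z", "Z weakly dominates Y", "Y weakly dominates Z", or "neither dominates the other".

Compare Z to Y across each opponent action: C1: 6>3, C2: 3>-3, C3: -3>-4, C4: 0>-3.
Z gives a strictly higher payoff against each opponent action, so Z strictly dominates Y.

Z strictly dominates Y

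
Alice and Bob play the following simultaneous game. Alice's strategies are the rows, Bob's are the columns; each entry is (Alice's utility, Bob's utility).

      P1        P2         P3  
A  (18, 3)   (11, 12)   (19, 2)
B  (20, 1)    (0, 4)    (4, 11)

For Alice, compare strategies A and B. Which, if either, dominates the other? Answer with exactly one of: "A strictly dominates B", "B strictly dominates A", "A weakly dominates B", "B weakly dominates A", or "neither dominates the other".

neither dominates the other

Compare A to B across each choice by Bob: P1: 18<20, P2: 11>0, P3: 19>4.
A does better at P2, P3 but worse at P1; neither strategy dominates the other.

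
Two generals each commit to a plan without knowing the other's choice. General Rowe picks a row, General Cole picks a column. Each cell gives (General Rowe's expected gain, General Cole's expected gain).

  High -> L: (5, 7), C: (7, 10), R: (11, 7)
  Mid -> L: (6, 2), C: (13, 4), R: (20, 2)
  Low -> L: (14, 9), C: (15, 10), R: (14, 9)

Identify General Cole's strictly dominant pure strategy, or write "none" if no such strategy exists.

C

C vs L: High: 10>7, Mid: 4>2, Low: 10>9.
C vs R: High: 10>7, Mid: 4>2, Low: 10>9.
C strictly beats every other strategy against every opponent action, so it is strictly dominant.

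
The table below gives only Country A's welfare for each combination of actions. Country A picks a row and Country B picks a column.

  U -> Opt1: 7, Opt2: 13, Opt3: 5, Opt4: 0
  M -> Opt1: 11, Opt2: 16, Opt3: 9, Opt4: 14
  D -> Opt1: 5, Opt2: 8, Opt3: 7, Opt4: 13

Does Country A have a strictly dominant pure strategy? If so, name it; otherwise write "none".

M

M vs U: Opt1: 11>7, Opt2: 16>13, Opt3: 9>5, Opt4: 14>0.
M vs D: Opt1: 11>5, Opt2: 16>8, Opt3: 9>7, Opt4: 14>13.
M strictly beats every other strategy against every opponent action, so it is strictly dominant.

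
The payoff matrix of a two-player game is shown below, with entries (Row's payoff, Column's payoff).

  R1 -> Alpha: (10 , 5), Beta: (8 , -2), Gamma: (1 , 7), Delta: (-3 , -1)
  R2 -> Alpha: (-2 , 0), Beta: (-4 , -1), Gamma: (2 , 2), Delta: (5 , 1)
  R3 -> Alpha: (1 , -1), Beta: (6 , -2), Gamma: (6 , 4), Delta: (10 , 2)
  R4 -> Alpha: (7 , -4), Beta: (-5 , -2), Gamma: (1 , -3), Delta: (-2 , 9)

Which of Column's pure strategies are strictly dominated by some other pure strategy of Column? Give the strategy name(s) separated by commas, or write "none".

Alpha is strictly dominated by Gamma (R1: 7>5, R2: 2>0, R3: 4>-1, R4: -3>-4).
Delta strictly dominates Beta — R1: -1>-2, R2: 1>-1, R3: 2>-2, R4: 9>-2.
Nothing dominates Gamma: Alpha at R1 (7>5); Beta at R1 (7>-2); Delta at R1 (7>-1).
Delta is not dominated — it holds its own against Alpha at R2 (1>0); Beta at R1 (-1>-2); Gamma at R4 (9>-3).

Alpha, Beta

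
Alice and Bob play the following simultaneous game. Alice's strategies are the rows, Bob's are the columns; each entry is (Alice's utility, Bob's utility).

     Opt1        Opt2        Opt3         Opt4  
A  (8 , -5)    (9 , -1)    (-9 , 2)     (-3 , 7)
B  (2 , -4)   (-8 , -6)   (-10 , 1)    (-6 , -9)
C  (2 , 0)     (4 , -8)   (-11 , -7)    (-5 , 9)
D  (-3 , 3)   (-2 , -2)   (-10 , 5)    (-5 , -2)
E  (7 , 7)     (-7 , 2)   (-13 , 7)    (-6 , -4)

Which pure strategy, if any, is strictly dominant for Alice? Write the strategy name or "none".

A

A vs B: Opt1: 8>2, Opt2: 9>-8, Opt3: -9>-10, Opt4: -3>-6.
A vs C: Opt1: 8>2, Opt2: 9>4, Opt3: -9>-11, Opt4: -3>-5.
A vs D: Opt1: 8>-3, Opt2: 9>-2, Opt3: -9>-10, Opt4: -3>-5.
A vs E: Opt1: 8>7, Opt2: 9>-7, Opt3: -9>-13, Opt4: -3>-6.
A strictly beats every other strategy against every opponent action, so it is strictly dominant.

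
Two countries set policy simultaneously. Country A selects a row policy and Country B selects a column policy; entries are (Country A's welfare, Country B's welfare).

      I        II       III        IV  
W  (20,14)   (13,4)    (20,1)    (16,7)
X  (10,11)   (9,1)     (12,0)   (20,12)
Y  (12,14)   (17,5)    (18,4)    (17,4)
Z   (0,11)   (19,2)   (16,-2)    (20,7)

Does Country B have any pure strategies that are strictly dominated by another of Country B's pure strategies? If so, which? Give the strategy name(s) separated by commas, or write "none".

I is not dominated — it holds its own against II at W (14>4); III at W (14>1); IV at W (14>7).
II is strictly dominated by I (W: 14>4, X: 11>1, Y: 14>5, Z: 11>2).
I strictly dominates III — W: 14>1, X: 11>0, Y: 14>4, Z: 11>-2.
Nothing dominates IV: I at X (12>11); II at W (7>4); III at W (7>1).

II, III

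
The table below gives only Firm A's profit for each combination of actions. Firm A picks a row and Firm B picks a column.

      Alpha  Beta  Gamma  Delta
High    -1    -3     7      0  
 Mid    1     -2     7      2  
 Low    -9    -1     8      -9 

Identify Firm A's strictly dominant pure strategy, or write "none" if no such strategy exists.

High fails to dominate Mid at Alpha (-1<1).
Mid fails to dominate High at Gamma (7=7).
Low fails to dominate High at Alpha (-9<-1).
No single strategy dominates all the others.

none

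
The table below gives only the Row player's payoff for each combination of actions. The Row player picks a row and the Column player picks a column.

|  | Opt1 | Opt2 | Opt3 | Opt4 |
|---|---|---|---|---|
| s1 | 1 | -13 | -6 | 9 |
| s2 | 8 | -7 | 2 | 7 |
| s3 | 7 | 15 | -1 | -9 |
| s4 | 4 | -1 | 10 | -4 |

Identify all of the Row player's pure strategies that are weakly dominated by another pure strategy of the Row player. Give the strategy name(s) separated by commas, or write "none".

s1: no other strategy beats it everywhere (s2 at Opt4 (9>7); s3 at Opt4 (9>-9); s4 at Opt4 (9>-4)).
s2 is not dominated — it holds its own against s1 at Opt1 (8>1); s3 at Opt1 (8>7); s4 at Opt1 (8>4).
s3: no other strategy beats it everywhere (s1 at Opt1 (7>1); s2 at Opt2 (15>-7); s4 at Opt1 (7>4)).
s4: no other strategy beats it everywhere (s1 at Opt1 (4>1); s2 at Opt2 (-1>-7); s3 at Opt3 (10>-1)).

none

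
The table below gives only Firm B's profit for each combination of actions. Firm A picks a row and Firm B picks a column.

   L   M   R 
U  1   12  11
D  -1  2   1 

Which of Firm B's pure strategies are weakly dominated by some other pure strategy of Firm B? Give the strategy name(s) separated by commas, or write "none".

M weakly dominates L — U: 12>1, D: 2>-1.
M: no other strategy beats it everywhere (L at U (12>1); R at U (12>11)).
R is weakly dominated by M (U: 12>11, D: 2>1).

L, R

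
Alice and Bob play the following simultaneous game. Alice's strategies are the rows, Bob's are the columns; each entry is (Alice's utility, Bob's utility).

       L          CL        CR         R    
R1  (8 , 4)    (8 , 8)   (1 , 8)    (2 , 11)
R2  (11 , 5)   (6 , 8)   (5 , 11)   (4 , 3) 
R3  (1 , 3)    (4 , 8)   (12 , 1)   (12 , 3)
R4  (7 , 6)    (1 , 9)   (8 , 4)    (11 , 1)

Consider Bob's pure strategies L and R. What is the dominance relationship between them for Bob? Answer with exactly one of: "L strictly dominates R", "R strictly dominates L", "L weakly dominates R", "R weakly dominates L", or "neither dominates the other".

Compare L to R across each opponent action: R1: 4<11, R2: 5>3, R3: 3=3, R4: 6>1.
L does better at R2, R4 but worse at R1; neither strategy dominates the other.

neither dominates the other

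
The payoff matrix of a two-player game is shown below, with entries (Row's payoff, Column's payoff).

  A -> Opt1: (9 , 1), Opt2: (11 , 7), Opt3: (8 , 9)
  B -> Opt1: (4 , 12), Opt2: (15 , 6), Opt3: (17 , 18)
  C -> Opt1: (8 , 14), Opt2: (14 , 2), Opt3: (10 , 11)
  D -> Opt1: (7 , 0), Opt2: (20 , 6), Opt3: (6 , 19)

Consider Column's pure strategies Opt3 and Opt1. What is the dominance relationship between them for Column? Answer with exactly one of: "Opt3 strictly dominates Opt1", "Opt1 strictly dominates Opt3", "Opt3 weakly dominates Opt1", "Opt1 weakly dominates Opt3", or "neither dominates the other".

Compare Opt3 to Opt1 across each opponent action: A: 9>1, B: 18>12, C: 11<14, D: 19>0.
Opt3 does better at A, B, D but worse at C; neither strategy dominates the other.

neither dominates the other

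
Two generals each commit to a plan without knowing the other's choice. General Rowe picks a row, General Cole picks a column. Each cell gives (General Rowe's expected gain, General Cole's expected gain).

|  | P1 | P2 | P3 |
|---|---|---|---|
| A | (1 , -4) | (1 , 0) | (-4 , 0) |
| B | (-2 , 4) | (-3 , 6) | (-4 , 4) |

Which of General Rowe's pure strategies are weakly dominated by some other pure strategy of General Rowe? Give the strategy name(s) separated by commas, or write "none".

B

A is not dominated — it holds its own against B at P1 (1>-2).
B: dominated, since A does at least as well everywhere (P1: 1>-2, P2: 1>-3, P3: -4=-4).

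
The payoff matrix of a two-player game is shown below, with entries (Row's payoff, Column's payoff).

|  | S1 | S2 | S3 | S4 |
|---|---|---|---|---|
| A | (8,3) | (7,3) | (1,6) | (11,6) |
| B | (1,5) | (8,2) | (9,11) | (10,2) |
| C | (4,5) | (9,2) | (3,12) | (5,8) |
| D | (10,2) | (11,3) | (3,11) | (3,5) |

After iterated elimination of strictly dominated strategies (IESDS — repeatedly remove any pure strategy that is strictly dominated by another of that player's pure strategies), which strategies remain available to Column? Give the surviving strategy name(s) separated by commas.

Column's strategy S1 is strictly dominated by S3 (A: 6>3, B: 11>5, C: 12>5, D: 11>2) and is removed.
Column's strategy S2 is strictly dominated by S3 (A: 6>3, B: 11>2, C: 12>2, D: 11>3) and is removed.
For Row, B strictly dominates C on the remaining columns (S3: 9>3, S4: 10>5); eliminate C.
For Row, B strictly dominates D on the remaining columns (S3: 9>3, S4: 10>3); eliminate D.
Among the remaining strategies, none is strictly dominated by another pure strategy of the same player, so the elimination stops.
Surviving strategies — Row: {A, B}; Column: {S3, S4}.

S3, S4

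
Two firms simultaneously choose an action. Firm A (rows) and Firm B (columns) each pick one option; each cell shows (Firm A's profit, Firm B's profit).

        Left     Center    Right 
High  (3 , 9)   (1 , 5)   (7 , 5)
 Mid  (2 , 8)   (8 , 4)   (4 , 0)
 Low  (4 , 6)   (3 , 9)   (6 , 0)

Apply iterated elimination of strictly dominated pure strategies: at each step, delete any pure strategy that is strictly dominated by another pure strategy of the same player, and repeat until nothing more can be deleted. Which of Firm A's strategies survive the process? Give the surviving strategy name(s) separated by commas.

Mid, Low

For Firm B, Left strictly dominates Right on the remaining rows (High: 9>5, Mid: 8>0, Low: 6>0); eliminate Right.
For Firm A, Low strictly dominates High on the remaining columns (Left: 4>3, Center: 3>1); eliminate High.
Among the remaining strategies, none is strictly dominated by another pure strategy of the same player, so the elimination stops.
Surviving strategies — Firm A: {Mid, Low}; Firm B: {Left, Center}.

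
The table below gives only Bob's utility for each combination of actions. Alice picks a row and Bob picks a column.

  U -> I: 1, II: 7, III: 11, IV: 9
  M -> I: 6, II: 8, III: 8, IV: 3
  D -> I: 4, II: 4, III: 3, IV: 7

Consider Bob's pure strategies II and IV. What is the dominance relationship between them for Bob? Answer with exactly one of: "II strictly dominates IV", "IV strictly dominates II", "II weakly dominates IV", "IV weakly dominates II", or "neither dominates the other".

neither dominates the other

II's payoffs vs IV's, by Alice's action — U: 7<9, M: 8>3, D: 4<7.
II does better at M but worse at U, D; neither strategy dominates the other.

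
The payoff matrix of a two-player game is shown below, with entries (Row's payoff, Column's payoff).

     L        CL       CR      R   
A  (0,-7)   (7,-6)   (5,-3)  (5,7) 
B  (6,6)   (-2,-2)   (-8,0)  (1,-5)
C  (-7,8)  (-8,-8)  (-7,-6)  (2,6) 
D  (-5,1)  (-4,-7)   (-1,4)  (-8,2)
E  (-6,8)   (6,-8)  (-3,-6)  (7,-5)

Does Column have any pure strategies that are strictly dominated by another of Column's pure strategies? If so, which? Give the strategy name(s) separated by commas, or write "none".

CL

L is not dominated — it holds its own against CL at B (6>-2); CR at B (6>0); R at B (6>-5).
CL is strictly dominated by CR (A: -3>-6, B: 0>-2, C: -6>-8, D: 4>-7, E: -6>-8).
CR is not dominated — it holds its own against L at A (-3>-7); CL at A (-3>-6); R at B (0>-5).
R: no other strategy beats it everywhere (L at A (7>-7); CL at A (7>-6); CR at A (7>-3)).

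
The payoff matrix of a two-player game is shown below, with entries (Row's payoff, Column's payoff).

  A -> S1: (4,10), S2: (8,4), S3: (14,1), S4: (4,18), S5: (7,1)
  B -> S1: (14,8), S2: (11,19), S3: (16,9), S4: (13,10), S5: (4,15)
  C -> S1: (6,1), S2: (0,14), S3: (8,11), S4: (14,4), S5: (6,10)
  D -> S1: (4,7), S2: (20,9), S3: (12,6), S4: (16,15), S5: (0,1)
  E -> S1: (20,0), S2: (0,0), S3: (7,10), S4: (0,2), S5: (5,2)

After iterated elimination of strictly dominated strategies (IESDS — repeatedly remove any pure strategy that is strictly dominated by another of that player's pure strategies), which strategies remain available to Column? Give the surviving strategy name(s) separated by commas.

S4

Column S1 is eliminated: S4 beats it against every remaining row (A: 18>10, B: 10>8, C: 4>1, D: 15>7, E: 2>0).
Row E is eliminated: A beats it against every remaining column (S2: 8>0, S3: 14>7, S4: 4>0, S5: 7>5).
For Column, S2 strictly dominates S3 on the remaining rows (A: 4>1, B: 19>9, C: 14>11, D: 9>6); eliminate S3.
Column's strategy S5 is strictly dominated by S2 (A: 4>1, B: 19>15, C: 14>10, D: 9>1) and is removed.
Row's strategy A is strictly dominated by B (S2: 11>8, S4: 13>4) and is removed.
Row B is eliminated: D beats it against every remaining column (S2: 20>11, S4: 16>13).
Row C is eliminated: D beats it against every remaining column (S2: 20>0, S4: 16>14).
For Column, S4 strictly dominates S2 on the remaining rows (D: 15>9); eliminate S2.
Among the remaining strategies, none is strictly dominated by another pure strategy of the same player, so the elimination stops.
Surviving strategies — Row: {D}; Column: {S4}.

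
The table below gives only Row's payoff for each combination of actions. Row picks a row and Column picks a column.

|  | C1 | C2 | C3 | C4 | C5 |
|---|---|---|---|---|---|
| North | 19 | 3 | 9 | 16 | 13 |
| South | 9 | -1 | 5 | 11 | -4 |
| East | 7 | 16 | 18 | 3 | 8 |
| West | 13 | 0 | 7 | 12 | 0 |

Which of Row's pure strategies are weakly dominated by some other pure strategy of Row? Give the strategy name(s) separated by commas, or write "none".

North: no other strategy beats it everywhere (South at C1 (19>9); East at C1 (19>7); West at C1 (19>13)).
South: dominated, since North does at least as well everywhere (C1: 19>9, C2: 3>-1, C3: 9>5, C4: 16>11, C5: 13>-4).
Nothing dominates East: North at C2 (16>3); South at C2 (16>-1); West at C2 (16>0).
West: dominated, since North does at least as well everywhere (C1: 19>13, C2: 3>0, C3: 9>7, C4: 16>12, C5: 13>0).

South, West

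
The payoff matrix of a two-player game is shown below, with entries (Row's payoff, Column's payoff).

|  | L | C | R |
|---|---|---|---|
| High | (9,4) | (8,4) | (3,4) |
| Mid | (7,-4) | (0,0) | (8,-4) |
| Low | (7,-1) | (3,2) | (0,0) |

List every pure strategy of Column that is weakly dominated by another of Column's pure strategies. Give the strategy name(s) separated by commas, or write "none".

C weakly dominates L — High: 4=4, Mid: 0>-4, Low: 2>-1.
C is not dominated — it holds its own against L at Mid (0>-4); R at Mid (0>-4).
R is weakly dominated by C (High: 4=4, Mid: 0>-4, Low: 2>0).

L, R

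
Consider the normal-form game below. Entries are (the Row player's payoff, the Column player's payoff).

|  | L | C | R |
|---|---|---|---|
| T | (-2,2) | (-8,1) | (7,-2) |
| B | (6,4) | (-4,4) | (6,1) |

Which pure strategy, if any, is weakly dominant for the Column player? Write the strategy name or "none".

L vs C: T: 2>1, B: 4=4.
L vs R: T: 2>-2, B: 4>1.
L is at least as good as every other strategy against every opponent action, so it is weakly dominant.

L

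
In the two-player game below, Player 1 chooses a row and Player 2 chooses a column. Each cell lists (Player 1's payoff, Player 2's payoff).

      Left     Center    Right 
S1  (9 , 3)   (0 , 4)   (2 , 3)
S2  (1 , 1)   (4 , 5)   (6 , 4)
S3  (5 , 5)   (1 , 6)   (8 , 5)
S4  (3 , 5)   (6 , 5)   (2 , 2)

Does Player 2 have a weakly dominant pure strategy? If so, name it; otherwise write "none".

Center

Center vs Left: S1: 4>3, S2: 5>1, S3: 6>5, S4: 5=5.
Center vs Right: S1: 4>3, S2: 5>4, S3: 6>5, S4: 5>2.
Center is at least as good as every other strategy against every opponent action, so it is weakly dominant.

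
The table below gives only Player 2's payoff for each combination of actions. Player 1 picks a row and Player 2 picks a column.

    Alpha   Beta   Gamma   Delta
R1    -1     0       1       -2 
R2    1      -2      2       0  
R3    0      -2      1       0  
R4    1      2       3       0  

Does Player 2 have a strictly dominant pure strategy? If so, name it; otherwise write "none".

Gamma

Gamma vs Alpha: R1: 1>-1, R2: 2>1, R3: 1>0, R4: 3>1.
Gamma vs Beta: R1: 1>0, R2: 2>-2, R3: 1>-2, R4: 3>2.
Gamma vs Delta: R1: 1>-2, R2: 2>0, R3: 1>0, R4: 3>0.
Gamma strictly beats every other strategy against every opponent action, so it is strictly dominant.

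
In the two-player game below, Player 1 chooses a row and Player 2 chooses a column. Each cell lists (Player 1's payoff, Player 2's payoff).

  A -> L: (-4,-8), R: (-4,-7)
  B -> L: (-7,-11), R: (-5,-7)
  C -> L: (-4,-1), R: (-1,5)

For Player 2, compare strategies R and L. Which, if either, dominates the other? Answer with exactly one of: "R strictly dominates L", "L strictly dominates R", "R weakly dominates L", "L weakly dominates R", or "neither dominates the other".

R strictly dominates L

Compare R to L across each choice by Player 1: A: -7>-8, B: -7>-11, C: 5>-1.
Every comparison favours R, so R strictly dominates L.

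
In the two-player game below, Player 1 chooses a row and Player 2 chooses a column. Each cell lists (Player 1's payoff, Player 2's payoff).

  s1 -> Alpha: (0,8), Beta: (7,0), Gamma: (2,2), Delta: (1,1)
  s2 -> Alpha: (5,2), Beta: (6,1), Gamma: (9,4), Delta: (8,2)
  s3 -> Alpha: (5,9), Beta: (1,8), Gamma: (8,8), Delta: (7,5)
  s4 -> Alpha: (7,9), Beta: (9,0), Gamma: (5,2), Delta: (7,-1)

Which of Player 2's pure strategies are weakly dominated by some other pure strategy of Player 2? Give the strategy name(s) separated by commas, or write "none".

Beta, Delta

Alpha is not dominated — it holds its own against Beta at s1 (8>0); Gamma at s1 (8>2); Delta at s1 (8>1).
Beta: dominated, since Alpha does at least as well everywhere (s1: 8>0, s2: 2>1, s3: 9>8, s4: 9>0).
Gamma: no other strategy beats it everywhere (Alpha at s2 (4>2); Beta at s1 (2>0); Delta at s1 (2>1)).
Delta: dominated, since Alpha does at least as well everywhere (s1: 8>1, s2: 2=2, s3: 9>5, s4: 9>-1).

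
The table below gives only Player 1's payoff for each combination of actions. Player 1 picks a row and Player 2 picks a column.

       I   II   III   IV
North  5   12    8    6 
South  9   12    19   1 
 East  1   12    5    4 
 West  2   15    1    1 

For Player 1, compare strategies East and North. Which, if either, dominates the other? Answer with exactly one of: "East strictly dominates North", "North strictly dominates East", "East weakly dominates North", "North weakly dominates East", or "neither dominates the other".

Compare East to North across every action of Player 2: I: 1<5, II: 12=12, III: 5<8, IV: 4<6.
North is at least as good everywhere and strictly better somewhere (tied at II), so North weakly dominates East.

North weakly dominates East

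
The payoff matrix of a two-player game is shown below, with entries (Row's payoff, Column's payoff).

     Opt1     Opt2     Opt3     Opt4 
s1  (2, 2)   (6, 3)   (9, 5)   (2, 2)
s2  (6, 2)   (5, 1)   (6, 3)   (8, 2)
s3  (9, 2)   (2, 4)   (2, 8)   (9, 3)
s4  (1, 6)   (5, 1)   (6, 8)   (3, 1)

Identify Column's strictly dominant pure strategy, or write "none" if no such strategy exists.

Opt3 vs Opt1: s1: 5>2, s2: 3>2, s3: 8>2, s4: 8>6.
Opt3 vs Opt2: s1: 5>3, s2: 3>1, s3: 8>4, s4: 8>1.
Opt3 vs Opt4: s1: 5>2, s2: 3>2, s3: 8>3, s4: 8>1.
Opt3 strictly beats every other strategy against every opponent action, so it is strictly dominant.

Opt3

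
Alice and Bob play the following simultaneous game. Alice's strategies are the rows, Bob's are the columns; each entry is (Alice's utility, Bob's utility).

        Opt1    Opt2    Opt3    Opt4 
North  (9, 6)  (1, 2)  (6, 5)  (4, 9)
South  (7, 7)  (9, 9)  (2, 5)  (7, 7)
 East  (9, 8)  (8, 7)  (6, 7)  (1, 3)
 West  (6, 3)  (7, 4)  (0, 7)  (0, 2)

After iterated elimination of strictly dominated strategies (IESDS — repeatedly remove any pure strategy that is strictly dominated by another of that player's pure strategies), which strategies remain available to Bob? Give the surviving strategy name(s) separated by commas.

Row West is eliminated: South beats it against every remaining column (Opt1: 7>6, Opt2: 9>7, Opt3: 2>0, Opt4: 7>0).
Bob's strategy Opt3 is strictly dominated by Opt1 (North: 6>5, South: 7>5, East: 8>7) and is removed.
Among the remaining strategies, none is strictly dominated by another pure strategy of the same player, so the elimination stops.
Surviving strategies — Alice: {North, South, East}; Bob: {Opt1, Opt2, Opt4}.

Opt1, Opt2, Opt4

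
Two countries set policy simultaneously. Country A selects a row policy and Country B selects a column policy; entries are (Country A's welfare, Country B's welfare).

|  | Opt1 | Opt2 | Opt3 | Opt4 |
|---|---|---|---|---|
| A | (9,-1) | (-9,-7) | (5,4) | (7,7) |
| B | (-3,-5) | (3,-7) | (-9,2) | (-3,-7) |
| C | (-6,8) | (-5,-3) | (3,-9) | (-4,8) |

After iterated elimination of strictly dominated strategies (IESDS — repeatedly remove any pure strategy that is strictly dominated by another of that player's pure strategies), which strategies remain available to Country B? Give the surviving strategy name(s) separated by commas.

Opt4

For Country B, Opt1 strictly dominates Opt2 on the remaining rows (A: -1>-7, B: -5>-7, C: 8>-3); eliminate Opt2.
Row B is eliminated: A beats it against every remaining column (Opt1: 9>-3, Opt3: 5>-9, Opt4: 7>-3).
Country A's strategy C is strictly dominated by A (Opt1: 9>-6, Opt3: 5>3, Opt4: 7>-4) and is removed.
Column Opt1 is eliminated: Opt3 beats it against every remaining row (A: 4>-1).
Column Opt3 is eliminated: Opt4 beats it against every remaining row (A: 7>4).
Among the remaining strategies, none is strictly dominated by another pure strategy of the same player, so the elimination stops.
Surviving strategies — Country A: {A}; Country B: {Opt4}.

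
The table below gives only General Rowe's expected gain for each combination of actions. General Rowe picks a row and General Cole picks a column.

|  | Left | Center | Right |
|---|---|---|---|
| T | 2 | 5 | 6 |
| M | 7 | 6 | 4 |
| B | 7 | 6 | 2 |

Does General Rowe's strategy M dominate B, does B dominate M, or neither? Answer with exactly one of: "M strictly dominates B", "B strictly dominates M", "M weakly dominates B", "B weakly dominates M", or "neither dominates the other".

M weakly dominates B

M's payoffs vs B's, by General Cole's action — Left: 7=7, Center: 6=6, Right: 4>2.
M is at least as good everywhere and strictly better somewhere (tied only at Left, Center), so M weakly but not strictly dominates B.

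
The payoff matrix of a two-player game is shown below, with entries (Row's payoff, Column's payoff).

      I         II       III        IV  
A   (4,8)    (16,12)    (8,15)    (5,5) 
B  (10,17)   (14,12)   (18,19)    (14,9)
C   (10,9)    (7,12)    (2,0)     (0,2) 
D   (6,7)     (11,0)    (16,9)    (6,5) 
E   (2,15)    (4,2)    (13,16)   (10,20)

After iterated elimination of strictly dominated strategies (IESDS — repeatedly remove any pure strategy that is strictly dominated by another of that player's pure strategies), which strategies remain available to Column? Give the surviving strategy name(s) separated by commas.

I, II, III

Row D is eliminated: B beats it against every remaining column (I: 10>6, II: 14>11, III: 18>16, IV: 14>6).
Row's strategy E is strictly dominated by B (I: 10>2, II: 14>4, III: 18>13, IV: 14>10) and is removed.
Column IV is eliminated: I beats it against every remaining row (A: 8>5, B: 17>9, C: 9>2).
Among the remaining strategies, none is strictly dominated by another pure strategy of the same player, so the elimination stops.
Surviving strategies — Row: {A, B, C}; Column: {I, II, III}.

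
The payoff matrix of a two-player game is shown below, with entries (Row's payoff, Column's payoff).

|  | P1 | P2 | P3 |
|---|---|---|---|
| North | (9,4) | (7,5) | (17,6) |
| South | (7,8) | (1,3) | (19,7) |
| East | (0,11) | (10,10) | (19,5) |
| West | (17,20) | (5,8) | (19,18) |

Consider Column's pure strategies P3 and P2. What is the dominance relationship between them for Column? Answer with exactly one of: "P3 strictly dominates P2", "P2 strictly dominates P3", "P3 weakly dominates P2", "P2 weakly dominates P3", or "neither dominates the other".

neither dominates the other

P3's payoffs vs P2's, by Row's action — North: 6>5, South: 7>3, East: 5<10, West: 18>8.
P3 does better at North, South, West but worse at East; neither strategy dominates the other.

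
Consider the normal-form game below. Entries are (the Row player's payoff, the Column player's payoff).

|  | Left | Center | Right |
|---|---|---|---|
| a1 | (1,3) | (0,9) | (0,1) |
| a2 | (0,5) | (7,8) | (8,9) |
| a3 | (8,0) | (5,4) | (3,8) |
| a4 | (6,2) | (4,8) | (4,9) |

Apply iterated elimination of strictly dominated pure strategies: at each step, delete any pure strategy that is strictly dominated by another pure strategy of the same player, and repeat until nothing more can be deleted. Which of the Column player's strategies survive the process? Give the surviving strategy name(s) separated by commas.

Right

The Row player's strategy a1 is strictly dominated by a3 (Left: 8>1, Center: 5>0, Right: 3>0) and is removed.
Column Left is eliminated: Center beats it against every remaining row (a2: 8>5, a3: 4>0, a4: 8>2).
Row a3 is eliminated: a2 beats it against every remaining column (Center: 7>5, Right: 8>3).
For the Row player, a2 strictly dominates a4 on the remaining columns (Center: 7>4, Right: 8>4); eliminate a4.
Column Center is eliminated: Right beats it against every remaining row (a2: 9>8).
Among the remaining strategies, none is strictly dominated by another pure strategy of the same player, so the elimination stops.
Surviving strategies — the Row player: {a2}; the Column player: {Right}.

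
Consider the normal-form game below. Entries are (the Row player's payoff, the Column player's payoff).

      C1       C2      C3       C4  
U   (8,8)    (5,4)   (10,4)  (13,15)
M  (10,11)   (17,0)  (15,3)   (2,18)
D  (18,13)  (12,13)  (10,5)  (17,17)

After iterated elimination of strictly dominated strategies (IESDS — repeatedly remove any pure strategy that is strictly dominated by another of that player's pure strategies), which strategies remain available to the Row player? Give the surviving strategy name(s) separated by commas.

D

The Column player's strategy C1 is strictly dominated by C4 (U: 15>8, M: 18>11, D: 17>13) and is removed.
Column C2 is eliminated: C4 beats it against every remaining row (U: 15>4, M: 18>0, D: 17>13).
Column C3 is eliminated: C4 beats it against every remaining row (U: 15>4, M: 18>3, D: 17>5).
Row U is eliminated: D beats it against every remaining column (C4: 17>13).
Row M is eliminated: D beats it against every remaining column (C4: 17>2).
Among the remaining strategies, none is strictly dominated by another pure strategy of the same player, so the elimination stops.
Surviving strategies — the Row player: {D}; the Column player: {C4}.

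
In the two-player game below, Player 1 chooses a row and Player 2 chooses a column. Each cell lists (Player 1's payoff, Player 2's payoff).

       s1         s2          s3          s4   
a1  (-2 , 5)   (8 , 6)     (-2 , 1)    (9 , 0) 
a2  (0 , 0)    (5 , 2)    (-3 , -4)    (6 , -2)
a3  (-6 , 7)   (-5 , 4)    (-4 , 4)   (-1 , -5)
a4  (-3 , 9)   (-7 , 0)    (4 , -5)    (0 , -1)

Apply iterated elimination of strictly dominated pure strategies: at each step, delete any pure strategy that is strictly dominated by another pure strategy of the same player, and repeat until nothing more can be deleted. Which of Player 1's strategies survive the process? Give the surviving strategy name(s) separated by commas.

Player 1's strategy a3 is strictly dominated by a1 (s1: -2>-6, s2: 8>-5, s3: -2>-4, s4: 9>-1) and is removed.
Player 2's strategy s3 is strictly dominated by s1 (a1: 5>1, a2: 0>-4, a4: 9>-5) and is removed.
Row a4 is eliminated: a1 beats it against every remaining column (s1: -2>-3, s2: 8>-7, s4: 9>0).
For Player 2, s2 strictly dominates s1 on the remaining rows (a1: 6>5, a2: 2>0); eliminate s1.
For Player 1, a1 strictly dominates a2 on the remaining columns (s2: 8>5, s4: 9>6); eliminate a2.
Player 2's strategy s4 is strictly dominated by s2 (a1: 6>0) and is removed.
Among the remaining strategies, none is strictly dominated by another pure strategy of the same player, so the elimination stops.
Surviving strategies — Player 1: {a1}; Player 2: {s2}.

a1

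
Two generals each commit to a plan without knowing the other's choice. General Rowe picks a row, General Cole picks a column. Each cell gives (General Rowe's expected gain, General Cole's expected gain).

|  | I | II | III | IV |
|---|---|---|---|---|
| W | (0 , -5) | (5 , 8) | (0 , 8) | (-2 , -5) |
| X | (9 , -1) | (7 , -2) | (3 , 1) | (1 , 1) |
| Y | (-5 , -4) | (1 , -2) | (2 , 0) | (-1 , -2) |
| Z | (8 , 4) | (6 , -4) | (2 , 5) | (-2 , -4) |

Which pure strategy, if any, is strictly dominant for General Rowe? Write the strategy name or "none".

X vs W: I: 9>0, II: 7>5, III: 3>0, IV: 1>-2.
X vs Y: I: 9>-5, II: 7>1, III: 3>2, IV: 1>-1.
X vs Z: I: 9>8, II: 7>6, III: 3>2, IV: 1>-2.
X strictly beats every other strategy against every opponent action, so it is strictly dominant.

X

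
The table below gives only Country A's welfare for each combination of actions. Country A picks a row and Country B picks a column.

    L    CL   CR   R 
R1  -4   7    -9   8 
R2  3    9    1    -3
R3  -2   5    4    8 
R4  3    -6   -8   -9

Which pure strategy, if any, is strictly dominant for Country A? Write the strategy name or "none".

R1 fails to dominate R2 at L (-4<3).
R2 fails to dominate R1 at R (-3<8).
R3 fails to dominate R1 at CL (5<7).
R4 fails to dominate R1 at CL (-6<7).
No single strategy dominates all the others.

none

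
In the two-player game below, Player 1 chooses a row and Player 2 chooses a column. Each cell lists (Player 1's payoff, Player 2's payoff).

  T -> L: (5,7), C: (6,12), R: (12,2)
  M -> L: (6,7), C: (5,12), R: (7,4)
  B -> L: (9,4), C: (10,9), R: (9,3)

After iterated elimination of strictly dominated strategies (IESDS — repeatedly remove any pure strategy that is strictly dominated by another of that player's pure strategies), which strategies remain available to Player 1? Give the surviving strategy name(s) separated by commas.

Player 1's strategy M is strictly dominated by B (L: 9>6, C: 10>5, R: 9>7) and is removed.
Column L is eliminated: C beats it against every remaining row (T: 12>7, B: 9>4).
For Player 2, C strictly dominates R on the remaining rows (T: 12>2, B: 9>3); eliminate R.
Row T is eliminated: B beats it against every remaining column (C: 10>6).
Among the remaining strategies, none is strictly dominated by another pure strategy of the same player, so the elimination stops.
Surviving strategies — Player 1: {B}; Player 2: {C}.

B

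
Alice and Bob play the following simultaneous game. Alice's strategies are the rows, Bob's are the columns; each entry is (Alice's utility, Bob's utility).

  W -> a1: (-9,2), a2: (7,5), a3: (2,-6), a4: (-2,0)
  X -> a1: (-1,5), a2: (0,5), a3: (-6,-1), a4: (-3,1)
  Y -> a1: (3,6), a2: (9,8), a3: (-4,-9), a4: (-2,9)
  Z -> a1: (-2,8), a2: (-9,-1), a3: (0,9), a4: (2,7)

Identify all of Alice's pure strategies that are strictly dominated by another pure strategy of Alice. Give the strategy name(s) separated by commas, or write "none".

Nothing dominates W: X at a2 (7>0); Y at a3 (2>-4); Z at a2 (7>-9).
Y strictly dominates X — a1: 3>-1, a2: 9>0, a3: -4>-6, a4: -2>-3.
Y: no other strategy beats it everywhere (W at a1 (3>-9); X at a1 (3>-1); Z at a1 (3>-2)).
Nothing dominates Z: W at a1 (-2>-9); X at a3 (0>-6); Y at a3 (0>-4).

X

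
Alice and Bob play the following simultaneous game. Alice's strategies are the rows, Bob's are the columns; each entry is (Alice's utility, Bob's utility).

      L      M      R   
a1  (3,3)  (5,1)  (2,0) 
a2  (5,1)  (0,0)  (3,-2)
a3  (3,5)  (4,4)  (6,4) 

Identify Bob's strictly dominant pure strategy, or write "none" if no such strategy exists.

L

L vs M: a1: 3>1, a2: 1>0, a3: 5>4.
L vs R: a1: 3>0, a2: 1>-2, a3: 5>4.
L strictly beats every other strategy against every opponent action, so it is strictly dominant.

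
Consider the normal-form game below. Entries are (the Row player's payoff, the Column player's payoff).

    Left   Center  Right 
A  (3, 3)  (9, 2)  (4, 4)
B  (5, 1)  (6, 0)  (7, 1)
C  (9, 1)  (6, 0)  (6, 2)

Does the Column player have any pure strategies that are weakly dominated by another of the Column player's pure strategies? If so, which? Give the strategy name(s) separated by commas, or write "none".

Left is weakly dominated by Right (A: 4>3, B: 1=1, C: 2>1).
Center: dominated, since Left does at least as well everywhere (A: 3>2, B: 1>0, C: 1>0).
Right: no other strategy beats it everywhere (Left at A (4>3); Center at A (4>2)).

Left, Center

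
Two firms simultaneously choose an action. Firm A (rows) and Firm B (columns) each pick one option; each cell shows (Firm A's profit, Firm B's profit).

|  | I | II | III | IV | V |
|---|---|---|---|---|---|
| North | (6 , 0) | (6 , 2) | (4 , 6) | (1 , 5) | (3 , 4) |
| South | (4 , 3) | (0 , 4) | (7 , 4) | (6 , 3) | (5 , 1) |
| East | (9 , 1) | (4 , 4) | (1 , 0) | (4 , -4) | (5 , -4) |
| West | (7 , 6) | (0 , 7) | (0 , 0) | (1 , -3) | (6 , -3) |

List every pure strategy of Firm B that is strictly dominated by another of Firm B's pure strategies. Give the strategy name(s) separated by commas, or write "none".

I: dominated, since II does at least as well everywhere (North: 2>0, South: 4>3, East: 4>1, West: 7>6).
II: no other strategy beats it everywhere (I at North (2>0); III at South (4=4); IV at South (4>3); V at South (4>1)).
III: no other strategy beats it everywhere (I at North (6>0); II at North (6>2); IV at North (6>5); V at North (6>4)).
III strictly dominates IV — North: 6>5, South: 4>3, East: 0>-4, West: 0>-3.
III strictly dominates V — North: 6>4, South: 4>1, East: 0>-4, West: 0>-3.

I, IV, V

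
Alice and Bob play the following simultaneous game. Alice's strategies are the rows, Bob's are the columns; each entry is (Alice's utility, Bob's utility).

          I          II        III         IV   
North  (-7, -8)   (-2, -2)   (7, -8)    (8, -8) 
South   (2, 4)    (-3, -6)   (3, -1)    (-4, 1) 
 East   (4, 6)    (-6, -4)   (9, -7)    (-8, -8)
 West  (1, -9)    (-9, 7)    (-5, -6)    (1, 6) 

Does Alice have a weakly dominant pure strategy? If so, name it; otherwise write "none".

North fails to dominate South at I (-7<2).
South fails to dominate North at II (-3<-2).
East fails to dominate North at II (-6<-2).
West fails to dominate North at II (-9<-2).
No single strategy dominates all the others.

none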